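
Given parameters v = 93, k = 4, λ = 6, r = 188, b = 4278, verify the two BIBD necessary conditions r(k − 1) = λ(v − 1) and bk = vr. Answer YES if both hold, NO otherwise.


Condition (i): r(k − 1) = 188·3 = 564; λ(v − 1) = 6·92 = 552. Match? NO.
Condition (ii): bk = 4278·4 = 17112; vr = 93·188 = 17484. Match? NO.
Both conditions hold? NO.

NO


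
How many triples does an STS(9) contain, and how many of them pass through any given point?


An STS(v) is a 2-(v, 3, 1) BIBD: block size k = 3, λ = 1.
Replication: r(k − 1) = λ(v − 1) ⇒ r·2 = 9 − 1 = 8 ⇒ r = 4.
Block count: b = v(v − 1)/6 = 9·8/6 = 72/6 = 12.

r = 4, b = 12.


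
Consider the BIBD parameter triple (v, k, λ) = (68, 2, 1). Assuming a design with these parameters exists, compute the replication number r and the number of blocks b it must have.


Any 2-(v, k, λ) BIBD satisfies two necessary conditions:
  (i)  Each point sits in r blocks, and counting incidences through any fixed point gives r(k − 1) = λ(v − 1), so r = λ(v − 1)/(k − 1).
  (ii) Total incidences bk = vr, so b = vr/k.
Step 1: r = λ(v − 1)/(k − 1) = 1·(68 − 1)/(2 − 1) = 1·67/1 = 67/1 = 67.
Step 2: b = vr/k = 68·67/2 = 4556/2 = 2278.
Check integrality: r = 67 ∈ Z ✓, b = 2278 ∈ Z ✓.
(These identities are necessary conditions: they determine r and b for any design with these parameters, but do not by themselves prove that one exists.)

r = 67, b = 2278.


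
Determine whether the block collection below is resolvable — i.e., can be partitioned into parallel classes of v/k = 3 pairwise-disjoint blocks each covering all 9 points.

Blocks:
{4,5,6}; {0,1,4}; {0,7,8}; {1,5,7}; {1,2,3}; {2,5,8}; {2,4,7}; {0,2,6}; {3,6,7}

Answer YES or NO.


v = 9, block size k = 3, number of blocks = 9.
For resolvability, blocks must partition into parallel classes of size v/k = 3.
Total blocks must therefore be a multiple of 3: 9 = 3·3 + 0 ⇒ divisible ✓.
Consider block {1,5,7}. The only other block(s) in the collection disjoint from it are {0,2,6} — just 1 block(s). Any parallel class containing {1,5,7} would need 2 other blocks each disjoint from it, so no parallel class of size 3 can contain {1,5,7}.
Since every block must belong to some parallel class in a resolution, the collection cannot be partitioned into parallel classes.
Resolvable? NO.

NO


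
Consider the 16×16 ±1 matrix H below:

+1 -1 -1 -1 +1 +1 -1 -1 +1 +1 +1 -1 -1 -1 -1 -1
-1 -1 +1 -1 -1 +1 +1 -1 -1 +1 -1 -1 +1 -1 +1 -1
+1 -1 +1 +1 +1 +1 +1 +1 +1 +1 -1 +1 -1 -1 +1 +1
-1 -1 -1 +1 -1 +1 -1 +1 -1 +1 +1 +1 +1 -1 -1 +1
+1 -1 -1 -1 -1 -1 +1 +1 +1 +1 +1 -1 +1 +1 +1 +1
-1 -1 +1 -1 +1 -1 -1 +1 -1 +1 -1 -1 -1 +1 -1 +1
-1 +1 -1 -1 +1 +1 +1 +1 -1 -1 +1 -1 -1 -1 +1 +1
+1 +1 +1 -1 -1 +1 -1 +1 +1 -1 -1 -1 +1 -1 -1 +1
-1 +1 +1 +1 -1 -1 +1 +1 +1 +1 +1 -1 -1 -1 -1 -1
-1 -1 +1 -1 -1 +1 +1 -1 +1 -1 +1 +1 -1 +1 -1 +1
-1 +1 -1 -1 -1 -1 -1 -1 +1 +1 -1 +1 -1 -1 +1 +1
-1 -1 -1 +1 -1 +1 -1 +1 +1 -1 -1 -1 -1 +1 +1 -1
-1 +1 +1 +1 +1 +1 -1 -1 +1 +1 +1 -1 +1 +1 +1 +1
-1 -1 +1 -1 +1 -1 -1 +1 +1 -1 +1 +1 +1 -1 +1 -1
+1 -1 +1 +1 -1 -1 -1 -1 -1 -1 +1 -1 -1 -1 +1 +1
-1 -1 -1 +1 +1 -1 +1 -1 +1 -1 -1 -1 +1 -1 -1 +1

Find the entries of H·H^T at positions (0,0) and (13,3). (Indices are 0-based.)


Row 0 of H: [1, -1, -1, -1, 1, 1, -1, -1, 1, 1, 1, -1, -1, -1, -1, -1].
Row 3 of H: [-1, -1, -1, 1, -1, 1, -1, 1, -1, 1, 1, 1, 1, -1, -1, 1].
Row 13 of H: [-1, -1, 1, -1, 1, -1, -1, 1, 1, -1, 1, 1, 1, -1, 1, -1].
(H·H^T)[0][0] = Σ_j H[0][j]·H[0][j] = (1)² + (-1)² + (-1)² + (-1)² + (1)² + (1)² + (-1)² + (-1)² + (1)² + (1)² + (1)² + (-1)² + (-1)² + (-1)² + (-1)² + (-1)² = 1 + 1 + 1 + 1 + 1 + 1 + 1 + 1 + 1 + 1 + 1 + 1 + 1 + 1 + 1 + 1 = 16.
(H·H^T)[13][3] = Σ_j H[13][j]·H[3][j] = (-1)·(-1) + (-1)·(-1) + (1)·(-1) + (-1)·(1) + (1)·(-1) + (-1)·(1) + (-1)·(-1) + (1)·(1) + (1)·(-1) + (-1)·(1) + (1)·(1) + (1)·(1) + (1)·(1) + (-1)·(-1) + (1)·(-1) + (-1)·(1) = 1 + 1 + -1 + -1 + -1 + -1 + 1 + 1 + -1 + -1 + 1 + 1 + 1 + 1 + -1 + -1 = 0.
So rows 13 and 3 are orthogonal; the diagonal entry equals n = 16.

(0,0) entry = 16; (13,3) entry = 0.


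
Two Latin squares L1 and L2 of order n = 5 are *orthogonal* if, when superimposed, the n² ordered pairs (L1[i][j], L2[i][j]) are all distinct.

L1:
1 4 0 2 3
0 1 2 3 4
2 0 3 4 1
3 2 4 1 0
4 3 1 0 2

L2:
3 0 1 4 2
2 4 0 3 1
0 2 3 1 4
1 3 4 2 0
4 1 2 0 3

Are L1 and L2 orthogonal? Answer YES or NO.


Form the n² = 25 superimposed pairs (L1[i][j], L2[i][j]), row by row (rows and columns indexed from 0):
row 0: (1,3) (4,0) (0,1) (2,4) (3,2)
row 1: (0,2) (1,4) (2,0) (3,3) (4,1)
row 2: (2,0) (0,2) (3,3) (4,1) (1,4)
row 3: (3,1) (2,3) (4,4) (1,2) (0,0)
row 4: (4,4) (3,1) (1,2) (0,0) (2,3)
Orthogonality requires all 25 pairs distinct.
But the pair (2,0) repeats: cell (1,2) has L1 = 2, L2 = 0, and cell (2,0) has L1 = 2, L2 = 0.
A repeated pair means some other pair never occurs (only 15 distinct pairs out of 25), so the squares are not orthogonal.
Conclusion: NO.

NO


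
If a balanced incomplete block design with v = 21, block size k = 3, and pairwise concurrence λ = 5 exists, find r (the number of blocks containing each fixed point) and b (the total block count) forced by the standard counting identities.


Any 2-(v, k, λ) BIBD satisfies two necessary conditions:
  (i)  Each point sits in r blocks, and counting incidences through any fixed point gives r(k − 1) = λ(v − 1), so r = λ(v − 1)/(k − 1).
  (ii) Total incidences bk = vr, so b = vr/k.
Step 1: r = λ(v − 1)/(k − 1) = 5·(21 − 1)/(3 − 1) = 5·20/2 = 100/2 = 50.
Step 2: b = vr/k = 21·50/3 = 1050/3 = 350.
Check integrality: r = 50 ∈ Z ✓, b = 350 ∈ Z ✓.
(These identities are necessary conditions: they determine r and b for any design with these parameters, but do not by themselves prove that one exists.)

r = 50, b = 350.


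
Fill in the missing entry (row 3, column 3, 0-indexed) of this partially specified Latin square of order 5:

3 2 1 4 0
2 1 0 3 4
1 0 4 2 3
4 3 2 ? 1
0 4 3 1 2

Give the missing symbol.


Row 3 contains symbols [1, 2, 3, 4] — missing [0].
Column 3 contains symbols [1, 2, 3, 4] — missing [0].
The missing symbol must appear in both missing sets; intersection = [0].
Therefore the hidden value is 0.

Missing value = 0.


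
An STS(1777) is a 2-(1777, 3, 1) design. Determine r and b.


An STS(v) is a 2-(v, 3, 1) BIBD: block size k = 3, λ = 1.
Replication: r(k − 1) = λ(v − 1) ⇒ r·2 = 1777 − 1 = 1776 ⇒ r = 888.
Block count: bk = vr ⇒ b·3 = 1777·888 = 1577976 ⇒ b = 525992.

r = 888, b = 525992.


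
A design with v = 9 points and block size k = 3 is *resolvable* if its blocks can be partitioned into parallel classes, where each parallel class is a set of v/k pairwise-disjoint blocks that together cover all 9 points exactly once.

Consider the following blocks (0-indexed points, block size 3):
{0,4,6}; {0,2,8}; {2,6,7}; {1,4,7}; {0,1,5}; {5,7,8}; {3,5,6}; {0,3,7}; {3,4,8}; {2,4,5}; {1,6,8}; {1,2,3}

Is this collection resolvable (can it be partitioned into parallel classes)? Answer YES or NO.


v = 9, block size k = 3, number of blocks = 12.
For resolvability, blocks must partition into parallel classes of size v/k = 3.
Total blocks must therefore be a multiple of 3: 12 = 3·4 + 0 ⇒ divisible ✓.
Greedy packing gives 4 candidate class(es). Each should be a full parallel class (size 3, covers all 9 points).
  Class 1 (3 blocks): {0,4,6}; {5,7,8}; {1,2,3}. Points covered: [0, 1, 2, 3, 4, 5, 6, 7, 8].
  Class 2 (3 blocks): {0,2,8}; {1,4,7}; {3,5,6}. Points covered: [0, 1, 2, 3, 4, 5, 6, 7, 8].
  Class 3 (3 blocks): {2,6,7}; {0,1,5}; {3,4,8}. Points covered: [0, 1, 2, 3, 4, 5, 6, 7, 8].
  Class 4 (3 blocks): {0,3,7}; {2,4,5}; {1,6,8}. Points covered: [0, 1, 2, 3, 4, 5, 6, 7, 8].
All classes full (size 3)? YES. All classes cover every point? YES.
Resolvable? YES.

YES


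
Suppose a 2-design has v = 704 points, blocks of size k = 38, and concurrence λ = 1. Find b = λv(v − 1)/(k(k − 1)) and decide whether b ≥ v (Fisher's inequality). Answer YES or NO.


r = λ(v − 1)/(k − 1) = 1·703/37 = 19.
b = vr/k = 704·19/38 = 352.
Fisher's inequality: b ≥ v ⇔ 352 ≥ 704? NO.

NO


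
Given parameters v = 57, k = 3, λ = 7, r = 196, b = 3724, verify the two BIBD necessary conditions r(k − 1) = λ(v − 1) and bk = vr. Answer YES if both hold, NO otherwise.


Condition (i): r(k − 1) = 196·2 = 392; λ(v − 1) = 7·56 = 392. Match? YES.
Condition (ii): bk = 3724·3 = 11172; vr = 57·196 = 11172. Match? YES.
Both conditions hold? YES.

YES


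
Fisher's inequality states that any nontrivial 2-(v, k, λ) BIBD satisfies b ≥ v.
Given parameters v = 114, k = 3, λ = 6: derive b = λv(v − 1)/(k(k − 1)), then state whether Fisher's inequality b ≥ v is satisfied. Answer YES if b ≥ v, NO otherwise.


b = λv(v − 1)/(k(k − 1)) = 6·114·113/(3·2) = 77292/6 = 12882.
Compare with v = 114: b ≥ v, so Fisher's inequality holds.

YES


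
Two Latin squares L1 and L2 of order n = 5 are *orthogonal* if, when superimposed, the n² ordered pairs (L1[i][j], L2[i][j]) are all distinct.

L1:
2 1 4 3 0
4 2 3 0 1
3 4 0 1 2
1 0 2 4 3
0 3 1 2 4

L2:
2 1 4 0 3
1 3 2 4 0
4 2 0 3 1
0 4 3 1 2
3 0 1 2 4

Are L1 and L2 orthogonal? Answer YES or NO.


Form the n² = 25 superimposed pairs (L1[i][j], L2[i][j]), row by row (rows and columns indexed from 0):
row 0: (2,2) (1,1) (4,4) (3,0) (0,3)
row 1: (4,1) (2,3) (3,2) (0,4) (1,0)
row 2: (3,4) (4,2) (0,0) (1,3) (2,1)
row 3: (1,0) (0,4) (2,3) (4,1) (3,2)
row 4: (0,3) (3,0) (1,1) (2,2) (4,4)
Orthogonality requires all 25 pairs distinct.
But the pair (1,0) repeats: cell (1,4) has L1 = 1, L2 = 0, and cell (3,0) has L1 = 1, L2 = 0.
A repeated pair means some other pair never occurs (only 15 distinct pairs out of 25), so the squares are not orthogonal.
Conclusion: NO.

NO


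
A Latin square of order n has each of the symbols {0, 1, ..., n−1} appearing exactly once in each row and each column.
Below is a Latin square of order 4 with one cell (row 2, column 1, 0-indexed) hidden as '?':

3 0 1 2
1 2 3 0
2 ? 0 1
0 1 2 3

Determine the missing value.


Row 2 contains symbols [0, 1, 2] — missing [3].
Column 1 contains symbols [0, 1, 2] — missing [3].
The missing symbol must appear in both missing sets; intersection = [3].
Therefore the hidden value is 3.

Missing value = 3.


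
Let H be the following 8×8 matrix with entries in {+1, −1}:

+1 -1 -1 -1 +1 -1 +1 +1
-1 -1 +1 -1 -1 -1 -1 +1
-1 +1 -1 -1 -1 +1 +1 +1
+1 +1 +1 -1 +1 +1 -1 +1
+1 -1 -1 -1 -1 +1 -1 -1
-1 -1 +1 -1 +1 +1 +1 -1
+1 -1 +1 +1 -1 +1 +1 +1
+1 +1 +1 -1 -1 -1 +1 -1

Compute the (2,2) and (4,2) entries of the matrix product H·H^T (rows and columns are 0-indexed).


Row 2 of H: [-1, 1, -1, -1, -1, 1, 1, 1].
Row 4 of H: [1, -1, -1, -1, -1, 1, -1, -1].
(H·H^T)[2][2] = Σ_j H[2][j]·H[2][j] = (-1)² + (1)² + (-1)² + (-1)² + (-1)² + (1)² + (1)² + (1)² = 1 + 1 + 1 + 1 + 1 + 1 + 1 + 1 = 8.
(H·H^T)[4][2] = Σ_j H[4][j]·H[2][j] = (1)·(-1) + (-1)·(1) + (-1)·(-1) + (-1)·(-1) + (-1)·(-1) + (1)·(1) + (-1)·(1) + (-1)·(1) = -1 + -1 + 1 + 1 + 1 + 1 + -1 + -1 = 0.
So rows 4 and 2 are orthogonal; the diagonal entry equals n = 8.

(2,2) entry = 8; (4,2) entry = 0.


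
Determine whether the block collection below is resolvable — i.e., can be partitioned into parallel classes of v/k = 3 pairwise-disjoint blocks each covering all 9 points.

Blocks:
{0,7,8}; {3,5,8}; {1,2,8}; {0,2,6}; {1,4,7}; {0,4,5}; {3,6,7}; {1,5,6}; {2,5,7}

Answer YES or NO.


v = 9, block size k = 3, number of blocks = 9.
For resolvability, blocks must partition into parallel classes of size v/k = 3.
Total blocks must therefore be a multiple of 3: 9 = 3·3 + 0 ⇒ divisible ✓.
Consider block {0,7,8}. The only other block(s) in the collection disjoint from it are {1,5,6} — just 1 block(s). Any parallel class containing {0,7,8} would need 2 other blocks each disjoint from it, so no parallel class of size 3 can contain {0,7,8}.
Since every block must belong to some parallel class in a resolution, the collection cannot be partitioned into parallel classes.
Resolvable? NO.

NO


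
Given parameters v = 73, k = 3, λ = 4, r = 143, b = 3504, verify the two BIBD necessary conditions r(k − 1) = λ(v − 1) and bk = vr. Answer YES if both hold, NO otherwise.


Condition (i): r(k − 1) = 143·2 = 286; λ(v − 1) = 4·72 = 288. Match? NO.
Condition (ii): bk = 3504·3 = 10512; vr = 73·143 = 10439. Match? NO.
Both conditions hold? NO.

NO


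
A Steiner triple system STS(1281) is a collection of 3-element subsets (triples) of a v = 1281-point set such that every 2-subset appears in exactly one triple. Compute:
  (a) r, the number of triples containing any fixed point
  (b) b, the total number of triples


An STS(v) is a 2-(v, 3, 1) BIBD: block size k = 3, λ = 1.
Replication: r(k − 1) = λ(v − 1) ⇒ r·2 = 1281 − 1 = 1280 ⇒ r = 640.
Block count: b = v(v − 1)/6 = 1281·1280/6 = 1639680/6 = 273280.
(Check via bk = vr: 273280·3 = 819840 = 1281·640 = 819840 ✓.)

r = 640, b = 273280.


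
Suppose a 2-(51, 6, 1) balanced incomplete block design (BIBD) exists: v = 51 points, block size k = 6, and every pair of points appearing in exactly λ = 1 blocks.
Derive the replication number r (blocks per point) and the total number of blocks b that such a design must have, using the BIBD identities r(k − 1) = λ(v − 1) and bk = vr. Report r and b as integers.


Any 2-(v, k, λ) BIBD satisfies two necessary conditions:
  (i)  Each point sits in r blocks, and counting incidences through any fixed point gives r(k − 1) = λ(v − 1), so r = λ(v − 1)/(k − 1).
  (ii) Total incidences bk = vr, so b = vr/k.
Step 1: r = λ(v − 1)/(k − 1) = 1·(51 − 1)/(6 − 1) = 1·50/5 = 50/5 = 10.
Step 2: b = vr/k = 51·10/6 = 510/6 = 85.
Check integrality: r = 10 ∈ Z ✓, b = 85 ∈ Z ✓.
(These identities are necessary conditions: they determine r and b for any design with these parameters, but do not by themselves prove that one exists.)

r = 10, b = 85.


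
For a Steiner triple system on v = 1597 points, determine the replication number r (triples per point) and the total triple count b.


An STS(v) is a 2-(v, 3, 1) BIBD: block size k = 3, λ = 1.
Replication: r(k − 1) = λ(v − 1) ⇒ r·2 = 1597 − 1 = 1596 ⇒ r = 798.
Block count: b = v(v − 1)/6 = 1597·1596/6 = 2548812/6 = 424802.
(Check via bk = vr: 424802·3 = 1274406 = 1597·798 = 1274406 ✓.)

r = 798, b = 424802.


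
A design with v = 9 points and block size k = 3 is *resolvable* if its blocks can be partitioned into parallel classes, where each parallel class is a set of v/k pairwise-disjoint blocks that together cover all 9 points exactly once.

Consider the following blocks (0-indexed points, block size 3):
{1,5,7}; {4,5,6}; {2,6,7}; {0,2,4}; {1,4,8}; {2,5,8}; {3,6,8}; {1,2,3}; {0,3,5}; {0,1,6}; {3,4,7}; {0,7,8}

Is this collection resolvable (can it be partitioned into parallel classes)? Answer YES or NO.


v = 9, block size k = 3, number of blocks = 12.
For resolvability, blocks must partition into parallel classes of size v/k = 3.
Total blocks must therefore be a multiple of 3: 12 = 3·4 + 0 ⇒ divisible ✓.
Greedy packing gives 4 candidate class(es). Each should be a full parallel class (size 3, covers all 9 points).
  Class 1 (3 blocks): {1,5,7}; {0,2,4}; {3,6,8}. Points covered: [0, 1, 2, 3, 4, 5, 6, 7, 8].
  Class 2 (3 blocks): {4,5,6}; {1,2,3}; {0,7,8}. Points covered: [0, 1, 2, 3, 4, 5, 6, 7, 8].
  Class 3 (3 blocks): {2,6,7}; {1,4,8}; {0,3,5}. Points covered: [0, 1, 2, 3, 4, 5, 6, 7, 8].
  Class 4 (3 blocks): {2,5,8}; {0,1,6}; {3,4,7}. Points covered: [0, 1, 2, 3, 4, 5, 6, 7, 8].
All classes full (size 3)? YES. All classes cover every point? YES.
Resolvable? YES.

YES


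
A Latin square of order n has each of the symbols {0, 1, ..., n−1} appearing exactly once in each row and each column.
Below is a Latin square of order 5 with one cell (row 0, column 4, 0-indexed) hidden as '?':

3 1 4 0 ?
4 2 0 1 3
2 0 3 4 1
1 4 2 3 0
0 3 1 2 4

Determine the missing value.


Row 0 contains symbols [0, 1, 3, 4] — missing [2].
Column 4 contains symbols [0, 1, 3, 4] — missing [2].
The missing symbol must appear in both missing sets; intersection = [2].
Therefore the hidden value is 2.

Missing value = 2.


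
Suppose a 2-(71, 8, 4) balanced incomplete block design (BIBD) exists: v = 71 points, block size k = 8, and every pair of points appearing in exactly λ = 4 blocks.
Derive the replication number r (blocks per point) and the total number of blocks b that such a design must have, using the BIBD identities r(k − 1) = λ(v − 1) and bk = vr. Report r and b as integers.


Any 2-(v, k, λ) BIBD satisfies two necessary conditions:
  (i)  Each point sits in r blocks, and counting incidences through any fixed point gives r(k − 1) = λ(v − 1), so r = λ(v − 1)/(k − 1).
  (ii) Total incidences bk = vr, so b = vr/k.
Step 1: r = λ(v − 1)/(k − 1) = 4·(71 − 1)/(8 − 1) = 4·70/7 = 280/7 = 40.
Step 2: b = vr/k = 71·40/8 = 2840/8 = 355.
Check integrality: r = 40 ∈ Z ✓, b = 355 ∈ Z ✓.
(These identities are necessary conditions: they determine r and b for any design with these parameters, but do not by themselves prove that one exists.)

r = 40, b = 355.


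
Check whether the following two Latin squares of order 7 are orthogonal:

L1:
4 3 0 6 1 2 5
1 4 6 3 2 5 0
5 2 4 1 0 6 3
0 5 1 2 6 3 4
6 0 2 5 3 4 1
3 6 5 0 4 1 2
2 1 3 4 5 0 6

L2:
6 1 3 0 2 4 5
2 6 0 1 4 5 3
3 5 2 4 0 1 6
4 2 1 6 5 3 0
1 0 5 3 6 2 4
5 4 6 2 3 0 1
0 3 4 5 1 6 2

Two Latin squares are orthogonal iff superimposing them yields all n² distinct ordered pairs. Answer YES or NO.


Form the n² = 49 superimposed pairs (L1[i][j], L2[i][j]), row by row (rows and columns indexed from 0):
row 0: (4,6) (3,1) (0,3) (6,0) (1,2) (2,4) (5,5)
row 1: (1,2) (4,6) (6,0) (3,1) (2,4) (5,5) (0,3)
row 2: (5,3) (2,5) (4,2) (1,4) (0,0) (6,1) (3,6)
row 3: (0,4) (5,2) (1,1) (2,6) (6,5) (3,3) (4,0)
row 4: (6,1) (0,0) (2,5) (5,3) (3,6) (4,2) (1,4)
row 5: (3,5) (6,4) (5,6) (0,2) (4,3) (1,0) (2,1)
row 6: (2,0) (1,3) (3,4) (4,5) (5,1) (0,6) (6,2)
Orthogonality requires all 49 pairs distinct.
But the pair (1,2) repeats: cell (0,4) has L1 = 1, L2 = 2, and cell (1,0) has L1 = 1, L2 = 2.
A repeated pair means some other pair never occurs (only 35 distinct pairs out of 49), so the squares are not orthogonal.
Conclusion: NO.

NO


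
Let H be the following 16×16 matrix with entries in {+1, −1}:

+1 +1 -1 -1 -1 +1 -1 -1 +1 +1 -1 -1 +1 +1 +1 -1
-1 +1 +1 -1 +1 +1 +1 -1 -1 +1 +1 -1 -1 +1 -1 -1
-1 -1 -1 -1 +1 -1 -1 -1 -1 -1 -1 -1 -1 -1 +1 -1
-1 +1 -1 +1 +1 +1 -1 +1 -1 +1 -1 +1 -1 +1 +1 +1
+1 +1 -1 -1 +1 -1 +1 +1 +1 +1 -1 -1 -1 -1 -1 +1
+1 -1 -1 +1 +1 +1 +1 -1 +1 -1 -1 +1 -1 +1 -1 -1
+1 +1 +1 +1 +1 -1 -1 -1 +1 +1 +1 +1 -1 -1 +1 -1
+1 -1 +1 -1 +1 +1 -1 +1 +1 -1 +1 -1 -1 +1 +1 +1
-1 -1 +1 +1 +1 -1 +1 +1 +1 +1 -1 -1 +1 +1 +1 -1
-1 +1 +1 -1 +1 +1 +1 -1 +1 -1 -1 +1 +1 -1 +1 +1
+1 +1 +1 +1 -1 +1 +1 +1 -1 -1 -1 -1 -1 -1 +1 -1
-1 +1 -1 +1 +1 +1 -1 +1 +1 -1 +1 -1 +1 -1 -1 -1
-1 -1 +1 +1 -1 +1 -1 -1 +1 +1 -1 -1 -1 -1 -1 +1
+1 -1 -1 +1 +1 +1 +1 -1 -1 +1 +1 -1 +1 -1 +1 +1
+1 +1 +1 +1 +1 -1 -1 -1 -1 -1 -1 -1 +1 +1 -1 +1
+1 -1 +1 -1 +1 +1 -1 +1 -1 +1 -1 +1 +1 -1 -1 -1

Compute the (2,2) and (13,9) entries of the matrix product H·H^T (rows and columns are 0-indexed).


Row 2 of H: [-1, -1, -1, -1, 1, -1, -1, -1, -1, -1, -1, -1, -1, -1, 1, -1].
Row 9 of H: [-1, 1, 1, -1, 1, 1, 1, -1, 1, -1, -1, 1, 1, -1, 1, 1].
Row 13 of H: [1, -1, -1, 1, 1, 1, 1, -1, -1, 1, 1, -1, 1, -1, 1, 1].
(H·H^T)[2][2] = Σ_j H[2][j]·H[2][j] = (-1)² + (-1)² + (-1)² + (-1)² + (1)² + (-1)² + (-1)² + (-1)² + (-1)² + (-1)² + (-1)² + (-1)² + (-1)² + (-1)² + (1)² + (-1)² = 1 + 1 + 1 + 1 + 1 + 1 + 1 + 1 + 1 + 1 + 1 + 1 + 1 + 1 + 1 + 1 = 16.
(H·H^T)[13][9] = Σ_j H[13][j]·H[9][j] = (1)·(-1) + (-1)·(1) + (-1)·(1) + (1)·(-1) + (1)·(1) + (1)·(1) + (1)·(1) + (-1)·(-1) + (-1)·(1) + (1)·(-1) + (1)·(-1) + (-1)·(1) + (1)·(1) + (-1)·(-1) + (1)·(1) + (1)·(1) = -1 + -1 + -1 + -1 + 1 + 1 + 1 + 1 + -1 + -1 + -1 + -1 + 1 + 1 + 1 + 1 = 0.
So rows 13 and 9 are orthogonal; the diagonal entry equals n = 16.

(2,2) entry = 16; (13,9) entry = 0.


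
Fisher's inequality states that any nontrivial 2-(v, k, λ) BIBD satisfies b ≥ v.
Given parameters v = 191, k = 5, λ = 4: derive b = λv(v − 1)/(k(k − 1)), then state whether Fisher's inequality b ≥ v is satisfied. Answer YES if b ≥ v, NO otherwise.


b = λv(v − 1)/(k(k − 1)) = 4·191·190/(5·4) = 145160/20 = 7258.
Compare with v = 191: b ≥ v, so Fisher's inequality holds.

YES


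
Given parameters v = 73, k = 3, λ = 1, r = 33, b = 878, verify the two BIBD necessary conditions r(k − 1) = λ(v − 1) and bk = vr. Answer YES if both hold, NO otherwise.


Condition (i): r(k − 1) = 33·2 = 66; λ(v − 1) = 1·72 = 72. Match? NO.
Condition (ii): bk = 878·3 = 2634; vr = 73·33 = 2409. Match? NO.
Both conditions hold? NO.

NO


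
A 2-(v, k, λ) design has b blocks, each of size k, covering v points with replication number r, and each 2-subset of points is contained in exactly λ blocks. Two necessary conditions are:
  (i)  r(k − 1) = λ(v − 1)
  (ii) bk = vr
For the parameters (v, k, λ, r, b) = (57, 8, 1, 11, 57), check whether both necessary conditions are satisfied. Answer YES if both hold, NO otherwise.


Condition (i): r(k − 1) = 11·7 = 77; λ(v − 1) = 1·56 = 56. Match? NO.
Condition (ii): bk = 57·8 = 456; vr = 57·11 = 627. Match? NO.
Both conditions hold? NO.

NO


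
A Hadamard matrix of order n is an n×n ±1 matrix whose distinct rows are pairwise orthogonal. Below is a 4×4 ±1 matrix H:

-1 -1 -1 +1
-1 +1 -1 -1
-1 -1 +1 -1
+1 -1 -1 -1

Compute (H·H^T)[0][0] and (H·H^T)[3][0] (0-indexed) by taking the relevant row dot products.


Row 0 of H: [-1, -1, -1, 1].
Row 3 of H: [1, -1, -1, -1].
(H·H^T)[0][0] = Σ_j H[0][j]·H[0][j] = (-1)² + (-1)² + (-1)² + (1)² = 1 + 1 + 1 + 1 = 4.
(H·H^T)[3][0] = Σ_j H[3][j]·H[0][j] = (1)·(-1) + (-1)·(-1) + (-1)·(-1) + (-1)·(1) = -1 + 1 + 1 + -1 = 0.
So rows 3 and 0 are orthogonal; the diagonal entry equals n = 4.

(0,0) entry = 4; (3,0) entry = 0.


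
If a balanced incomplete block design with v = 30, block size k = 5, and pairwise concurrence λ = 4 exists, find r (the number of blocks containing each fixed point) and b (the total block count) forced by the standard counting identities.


Any 2-(v, k, λ) BIBD satisfies two necessary conditions:
  (i)  Each point sits in r blocks, and counting incidences through any fixed point gives r(k − 1) = λ(v − 1), so r = λ(v − 1)/(k − 1).
  (ii) Total incidences bk = vr, so b = vr/k.
Step 1: r = λ(v − 1)/(k − 1) = 4·(30 − 1)/(5 − 1) = 4·29/4 = 116/4 = 29.
Step 2: b = vr/k = 30·29/5 = 870/5 = 174.
Check integrality: r = 29 ∈ Z ✓, b = 174 ∈ Z ✓.
(These identities are necessary conditions: they determine r and b for any design with these parameters, but do not by themselves prove that one exists.)

r = 29, b = 174.


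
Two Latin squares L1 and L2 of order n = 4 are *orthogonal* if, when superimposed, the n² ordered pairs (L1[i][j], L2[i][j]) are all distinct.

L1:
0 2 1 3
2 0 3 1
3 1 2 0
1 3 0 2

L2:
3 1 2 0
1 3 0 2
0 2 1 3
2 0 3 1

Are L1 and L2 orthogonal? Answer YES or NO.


Form the n² = 16 superimposed pairs (L1[i][j], L2[i][j]), row by row (rows and columns indexed from 0):
row 0: (0,3) (2,1) (1,2) (3,0)
row 1: (2,1) (0,3) (3,0) (1,2)
row 2: (3,0) (1,2) (2,1) (0,3)
row 3: (1,2) (3,0) (0,3) (2,1)
Orthogonality requires all 16 pairs distinct.
But the pair (2,1) repeats: cell (0,1) has L1 = 2, L2 = 1, and cell (1,0) has L1 = 2, L2 = 1.
A repeated pair means some other pair never occurs (only 4 distinct pairs out of 16), so the squares are not orthogonal.
Conclusion: NO.

NO


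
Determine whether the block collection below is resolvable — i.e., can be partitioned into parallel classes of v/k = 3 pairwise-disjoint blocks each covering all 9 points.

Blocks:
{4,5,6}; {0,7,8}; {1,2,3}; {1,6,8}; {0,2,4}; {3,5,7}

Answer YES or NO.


v = 9, block size k = 3, number of blocks = 6.
For resolvability, blocks must partition into parallel classes of size v/k = 3.
Total blocks must therefore be a multiple of 3: 6 = 3·2 + 0 ⇒ divisible ✓.
Greedy packing gives 2 candidate class(es). Each should be a full parallel class (size 3, covers all 9 points).
  Class 1 (3 blocks): {4,5,6}; {0,7,8}; {1,2,3}. Points covered: [0, 1, 2, 3, 4, 5, 6, 7, 8].
  Class 2 (3 blocks): {1,6,8}; {0,2,4}; {3,5,7}. Points covered: [0, 1, 2, 3, 4, 5, 6, 7, 8].
All classes full (size 3)? YES. All classes cover every point? YES.
Resolvable? YES.

YES


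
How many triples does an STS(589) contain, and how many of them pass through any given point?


An STS(v) is a 2-(v, 3, 1) BIBD: block size k = 3, λ = 1.
Replication: r(k − 1) = λ(v − 1) ⇒ r·2 = 589 − 1 = 588 ⇒ r = 294.
Block count: b = v(v − 1)/6 = 589·588/6 = 346332/6 = 57722.
(Check via bk = vr: 57722·3 = 173166 = 589·294 = 173166 ✓.)

r = 294, b = 57722.


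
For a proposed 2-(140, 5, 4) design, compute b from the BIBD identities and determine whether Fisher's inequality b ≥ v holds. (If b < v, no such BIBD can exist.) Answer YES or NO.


b = λv(v − 1)/(k(k − 1)) = 4·140·139/(5·4) = 77840/20 = 3892.
Compare with v = 140: b ≥ v, so Fisher's inequality holds.

YES


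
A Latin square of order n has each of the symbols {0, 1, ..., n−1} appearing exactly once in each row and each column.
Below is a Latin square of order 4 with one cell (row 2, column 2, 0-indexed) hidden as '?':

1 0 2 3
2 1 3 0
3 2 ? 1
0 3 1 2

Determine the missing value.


Row 2 contains symbols [1, 2, 3] — missing [0].
Column 2 contains symbols [1, 2, 3] — missing [0].
The missing symbol must appear in both missing sets; intersection = [0].
Therefore the hidden value is 0.

Missing value = 0.


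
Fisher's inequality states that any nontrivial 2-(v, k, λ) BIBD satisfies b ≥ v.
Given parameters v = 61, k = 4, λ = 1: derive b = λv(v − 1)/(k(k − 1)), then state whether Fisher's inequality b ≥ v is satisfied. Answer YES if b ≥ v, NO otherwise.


r = λ(v − 1)/(k − 1) = 1·60/3 = 20.
b = vr/k = 61·20/4 = 305.
Fisher's inequality: b ≥ v ⇔ 305 ≥ 61? YES.

YES


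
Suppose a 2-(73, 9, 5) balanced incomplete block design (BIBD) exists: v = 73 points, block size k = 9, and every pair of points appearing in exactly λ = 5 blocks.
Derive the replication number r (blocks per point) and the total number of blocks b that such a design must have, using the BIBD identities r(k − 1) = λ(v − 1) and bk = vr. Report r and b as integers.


Any 2-(v, k, λ) BIBD satisfies two necessary conditions:
  (i)  Each point sits in r blocks, and counting incidences through any fixed point gives r(k − 1) = λ(v − 1), so r = λ(v − 1)/(k − 1).
  (ii) Total incidences bk = vr, so b = vr/k.
Step 1: r = λ(v − 1)/(k − 1) = 5·(73 − 1)/(9 − 1) = 5·72/8 = 360/8 = 45.
Step 2: b = vr/k = 73·45/9 = 3285/9 = 365.
Check integrality: r = 45 ∈ Z ✓, b = 365 ∈ Z ✓.
(These identities are necessary conditions: they determine r and b for any design with these parameters, but do not by themselves prove that one exists.)

r = 45, b = 365.


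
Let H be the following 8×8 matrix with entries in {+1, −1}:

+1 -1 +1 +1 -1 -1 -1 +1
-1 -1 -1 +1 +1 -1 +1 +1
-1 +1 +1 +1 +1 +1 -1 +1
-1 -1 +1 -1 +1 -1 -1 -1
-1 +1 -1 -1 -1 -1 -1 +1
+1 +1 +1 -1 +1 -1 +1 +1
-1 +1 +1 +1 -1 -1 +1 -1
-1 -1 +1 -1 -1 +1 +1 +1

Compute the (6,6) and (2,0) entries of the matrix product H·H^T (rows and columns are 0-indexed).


Row 0 of H: [1, -1, 1, 1, -1, -1, -1, 1].
Row 2 of H: [-1, 1, 1, 1, 1, 1, -1, 1].
Row 6 of H: [-1, 1, 1, 1, -1, -1, 1, -1].
(H·H^T)[6][6] = Σ_j H[6][j]·H[6][j] = (-1)² + (1)² + (1)² + (1)² + (-1)² + (-1)² + (1)² + (-1)² = 1 + 1 + 1 + 1 + 1 + 1 + 1 + 1 = 8.
(H·H^T)[2][0] = Σ_j H[2][j]·H[0][j] = (-1)·(1) + (1)·(-1) + (1)·(1) + (1)·(1) + (1)·(-1) + (1)·(-1) + (-1)·(-1) + (1)·(1) = -1 + -1 + 1 + 1 + -1 + -1 + 1 + 1 = 0.
So rows 2 and 0 are orthogonal; the diagonal entry equals n = 8.

(6,6) entry = 8; (2,0) entry = 0.


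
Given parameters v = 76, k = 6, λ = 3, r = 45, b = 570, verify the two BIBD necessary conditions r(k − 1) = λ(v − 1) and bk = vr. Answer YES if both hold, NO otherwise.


Condition (i): r(k − 1) = 45·5 = 225; λ(v − 1) = 3·75 = 225. Match? YES.
Condition (ii): bk = 570·6 = 3420; vr = 76·45 = 3420. Match? YES.
Both conditions hold? YES.

YES


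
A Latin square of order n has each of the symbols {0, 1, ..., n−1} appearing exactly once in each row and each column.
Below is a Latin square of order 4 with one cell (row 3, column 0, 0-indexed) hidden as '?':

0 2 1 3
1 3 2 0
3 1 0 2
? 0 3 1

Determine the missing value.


Row 3 contains symbols [0, 1, 3] — missing [2].
Column 0 contains symbols [0, 1, 3] — missing [2].
The missing symbol must appear in both missing sets; intersection = [2].
Therefore the hidden value is 2.

Missing value = 2.


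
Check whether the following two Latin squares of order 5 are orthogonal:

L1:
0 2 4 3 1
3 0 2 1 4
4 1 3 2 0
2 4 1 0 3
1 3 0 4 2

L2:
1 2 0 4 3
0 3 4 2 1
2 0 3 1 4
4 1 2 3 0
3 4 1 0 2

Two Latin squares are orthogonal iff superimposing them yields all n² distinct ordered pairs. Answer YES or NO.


Form the n² = 25 superimposed pairs (L1[i][j], L2[i][j]), row by row (rows and columns indexed from 0):
row 0: (0,1) (2,2) (4,0) (3,4) (1,3)
row 1: (3,0) (0,3) (2,4) (1,2) (4,1)
row 2: (4,2) (1,0) (3,3) (2,1) (0,4)
row 3: (2,4) (4,1) (1,2) (0,3) (3,0)
row 4: (1,3) (3,4) (0,1) (4,0) (2,2)
Orthogonality requires all 25 pairs distinct.
But the pair (2,4) repeats: cell (1,2) has L1 = 2, L2 = 4, and cell (3,0) has L1 = 2, L2 = 4.
A repeated pair means some other pair never occurs (only 15 distinct pairs out of 25), so the squares are not orthogonal.
Conclusion: NO.

NO


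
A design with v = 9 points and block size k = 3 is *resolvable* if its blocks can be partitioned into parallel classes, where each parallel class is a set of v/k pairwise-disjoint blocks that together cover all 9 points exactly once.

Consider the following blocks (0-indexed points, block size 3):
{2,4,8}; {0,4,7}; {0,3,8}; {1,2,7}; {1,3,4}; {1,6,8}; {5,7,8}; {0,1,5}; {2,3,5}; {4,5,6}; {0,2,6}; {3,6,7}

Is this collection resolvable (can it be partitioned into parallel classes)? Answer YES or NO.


v = 9, block size k = 3, number of blocks = 12.
For resolvability, blocks must partition into parallel classes of size v/k = 3.
Total blocks must therefore be a multiple of 3: 12 = 3·4 + 0 ⇒ divisible ✓.
Greedy packing gives 4 candidate class(es). Each should be a full parallel class (size 3, covers all 9 points).
  Class 1 (3 blocks): {2,4,8}; {0,1,5}; {3,6,7}. Points covered: [0, 1, 2, 3, 4, 5, 6, 7, 8].
  Class 2 (3 blocks): {0,4,7}; {1,6,8}; {2,3,5}. Points covered: [0, 1, 2, 3, 4, 5, 6, 7, 8].
  Class 3 (3 blocks): {0,3,8}; {1,2,7}; {4,5,6}. Points covered: [0, 1, 2, 3, 4, 5, 6, 7, 8].
  Class 4 (3 blocks): {1,3,4}; {5,7,8}; {0,2,6}. Points covered: [0, 1, 2, 3, 4, 5, 6, 7, 8].
All classes full (size 3)? YES. All classes cover every point? YES.
Resolvable? YES.

YES


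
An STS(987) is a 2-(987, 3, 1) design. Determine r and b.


An STS(v) is a 2-(v, 3, 1) BIBD: block size k = 3, λ = 1.
Replication: r(k − 1) = λ(v − 1) ⇒ r·2 = 987 − 1 = 986 ⇒ r = 493.
Block count: b = v(v − 1)/6 = 987·986/6 = 973182/6 = 162197.
(Check via bk = vr: 162197·3 = 486591 = 987·493 = 486591 ✓.)

r = 493, b = 162197.


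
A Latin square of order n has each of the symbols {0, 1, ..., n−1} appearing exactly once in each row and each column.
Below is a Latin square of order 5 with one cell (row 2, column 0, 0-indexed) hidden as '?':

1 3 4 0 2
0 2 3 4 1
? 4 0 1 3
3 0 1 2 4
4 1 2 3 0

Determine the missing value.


Row 2 contains symbols [0, 1, 3, 4] — missing [2].
Column 0 contains symbols [0, 1, 3, 4] — missing [2].
The missing symbol must appear in both missing sets; intersection = [2].
Therefore the hidden value is 2.

Missing value = 2.


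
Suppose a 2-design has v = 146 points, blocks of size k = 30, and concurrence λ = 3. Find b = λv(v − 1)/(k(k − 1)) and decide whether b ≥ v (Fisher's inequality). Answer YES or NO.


r = λ(v − 1)/(k − 1) = 3·145/29 = 15.
b = vr/k = 146·15/30 = 73.
Fisher's inequality: b ≥ v ⇔ 73 ≥ 146? NO.

NO


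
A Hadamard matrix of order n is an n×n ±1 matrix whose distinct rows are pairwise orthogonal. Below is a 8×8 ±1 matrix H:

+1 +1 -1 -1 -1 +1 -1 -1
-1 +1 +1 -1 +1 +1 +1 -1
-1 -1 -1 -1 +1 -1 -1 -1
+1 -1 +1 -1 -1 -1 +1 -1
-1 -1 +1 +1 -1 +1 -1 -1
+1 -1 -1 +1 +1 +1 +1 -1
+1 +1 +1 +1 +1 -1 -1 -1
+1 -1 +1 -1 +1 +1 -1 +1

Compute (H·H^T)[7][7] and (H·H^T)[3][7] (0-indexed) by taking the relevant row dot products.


Row 3 of H: [1, -1, 1, -1, -1, -1, 1, -1].
Row 7 of H: [1, -1, 1, -1, 1, 1, -1, 1].
(H·H^T)[7][7] = Σ_j H[7][j]·H[7][j] = (1)² + (-1)² + (1)² + (-1)² + (1)² + (1)² + (-1)² + (1)² = 1 + 1 + 1 + 1 + 1 + 1 + 1 + 1 = 8.
(H·H^T)[3][7] = Σ_j H[3][j]·H[7][j] = (1)·(1) + (-1)·(-1) + (1)·(1) + (-1)·(-1) + (-1)·(1) + (-1)·(1) + (1)·(-1) + (-1)·(1) = 1 + 1 + 1 + 1 + -1 + -1 + -1 + -1 = 0.
So rows 3 and 7 are orthogonal; the diagonal entry equals n = 8.

(7,7) entry = 8; (3,7) entry = 0.


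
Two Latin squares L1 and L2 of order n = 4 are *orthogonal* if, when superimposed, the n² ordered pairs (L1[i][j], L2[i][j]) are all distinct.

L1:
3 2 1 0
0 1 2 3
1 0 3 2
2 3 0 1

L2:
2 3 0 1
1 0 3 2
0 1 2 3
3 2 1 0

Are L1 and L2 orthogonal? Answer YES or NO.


Form the n² = 16 superimposed pairs (L1[i][j], L2[i][j]), row by row (rows and columns indexed from 0):
row 0: (3,2) (2,3) (1,0) (0,1)
row 1: (0,1) (1,0) (2,3) (3,2)
row 2: (1,0) (0,1) (3,2) (2,3)
row 3: (2,3) (3,2) (0,1) (1,0)
Orthogonality requires all 16 pairs distinct.
But the pair (0,1) repeats: cell (0,3) has L1 = 0, L2 = 1, and cell (1,0) has L1 = 0, L2 = 1.
A repeated pair means some other pair never occurs (only 4 distinct pairs out of 16), so the squares are not orthogonal.
Conclusion: NO.

NO


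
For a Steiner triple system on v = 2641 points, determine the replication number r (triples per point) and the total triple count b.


An STS(v) is a 2-(v, 3, 1) BIBD: block size k = 3, λ = 1.
Replication: r(k − 1) = λ(v − 1) ⇒ r·2 = 2641 − 1 = 2640 ⇒ r = 1320.
Block count: bk = vr ⇒ b·3 = 2641·1320 = 3486120 ⇒ b = 1162040.

r = 1320, b = 1162040.


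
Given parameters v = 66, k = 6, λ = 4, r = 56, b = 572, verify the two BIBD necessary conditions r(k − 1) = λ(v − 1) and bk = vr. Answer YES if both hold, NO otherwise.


Condition (i): r(k − 1) = 56·5 = 280; λ(v − 1) = 4·65 = 260. Match? NO.
Condition (ii): bk = 572·6 = 3432; vr = 66·56 = 3696. Match? NO.
Both conditions hold? NO.

NO


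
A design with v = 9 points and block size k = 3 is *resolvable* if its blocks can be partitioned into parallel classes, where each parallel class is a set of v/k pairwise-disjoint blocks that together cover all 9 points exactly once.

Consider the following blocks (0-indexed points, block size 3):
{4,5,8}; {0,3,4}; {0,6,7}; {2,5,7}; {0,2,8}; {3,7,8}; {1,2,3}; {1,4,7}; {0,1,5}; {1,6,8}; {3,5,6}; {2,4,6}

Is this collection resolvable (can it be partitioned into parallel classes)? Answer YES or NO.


v = 9, block size k = 3, number of blocks = 12.
For resolvability, blocks must partition into parallel classes of size v/k = 3.
Total blocks must therefore be a multiple of 3: 12 = 3·4 + 0 ⇒ divisible ✓.
Greedy packing gives 4 candidate class(es). Each should be a full parallel class (size 3, covers all 9 points).
  Class 1 (3 blocks): {4,5,8}; {0,6,7}; {1,2,3}. Points covered: [0, 1, 2, 3, 4, 5, 6, 7, 8].
  Class 2 (3 blocks): {0,3,4}; {2,5,7}; {1,6,8}. Points covered: [0, 1, 2, 3, 4, 5, 6, 7, 8].
  Class 3 (3 blocks): {0,2,8}; {1,4,7}; {3,5,6}. Points covered: [0, 1, 2, 3, 4, 5, 6, 7, 8].
  Class 4 (3 blocks): {3,7,8}; {0,1,5}; {2,4,6}. Points covered: [0, 1, 2, 3, 4, 5, 6, 7, 8].
All classes full (size 3)? YES. All classes cover every point? YES.
Resolvable? YES.

YES


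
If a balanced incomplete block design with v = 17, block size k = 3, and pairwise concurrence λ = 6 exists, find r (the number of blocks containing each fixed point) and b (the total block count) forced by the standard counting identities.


Any 2-(v, k, λ) BIBD satisfies two necessary conditions:
  (i)  Each point sits in r blocks, and counting incidences through any fixed point gives r(k − 1) = λ(v − 1), so r = λ(v − 1)/(k − 1).
  (ii) Total incidences bk = vr, so b = vr/k.
Step 1: r = λ(v − 1)/(k − 1) = 6·(17 − 1)/(3 − 1) = 6·16/2 = 96/2 = 48.
Step 2: b = vr/k = 17·48/3 = 816/3 = 272.
Check integrality: r = 48 ∈ Z ✓, b = 272 ∈ Z ✓.
(These identities are necessary conditions: they determine r and b for any design with these parameters, but do not by themselves prove that one exists.)

r = 48, b = 272.


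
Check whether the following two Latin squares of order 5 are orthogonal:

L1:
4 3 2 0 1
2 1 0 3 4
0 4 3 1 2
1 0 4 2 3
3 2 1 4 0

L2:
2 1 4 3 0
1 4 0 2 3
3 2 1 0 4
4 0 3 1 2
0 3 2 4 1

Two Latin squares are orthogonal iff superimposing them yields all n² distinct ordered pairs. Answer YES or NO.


Form the n² = 25 superimposed pairs (L1[i][j], L2[i][j]), row by row (rows and columns indexed from 0):
row 0: (4,2) (3,1) (2,4) (0,3) (1,0)
row 1: (2,1) (1,4) (0,0) (3,2) (4,3)
row 2: (0,3) (4,2) (3,1) (1,0) (2,4)
row 3: (1,4) (0,0) (4,3) (2,1) (3,2)
row 4: (3,0) (2,3) (1,2) (4,4) (0,1)
Orthogonality requires all 25 pairs distinct.
But the pair (0,3) repeats: cell (0,3) has L1 = 0, L2 = 3, and cell (2,0) has L1 = 0, L2 = 3.
A repeated pair means some other pair never occurs (only 15 distinct pairs out of 25), so the squares are not orthogonal.
Conclusion: NO.

NO


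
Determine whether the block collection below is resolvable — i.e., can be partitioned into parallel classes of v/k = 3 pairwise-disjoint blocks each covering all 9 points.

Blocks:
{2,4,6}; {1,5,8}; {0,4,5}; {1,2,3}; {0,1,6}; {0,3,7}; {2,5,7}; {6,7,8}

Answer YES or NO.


v = 9, block size k = 3, number of blocks = 8.
For resolvability, blocks must partition into parallel classes of size v/k = 3.
Total blocks must therefore be a multiple of 3: 8 = 3·2 + 2 ⇒ not divisible ✗.
Resolvable? NO.

NO


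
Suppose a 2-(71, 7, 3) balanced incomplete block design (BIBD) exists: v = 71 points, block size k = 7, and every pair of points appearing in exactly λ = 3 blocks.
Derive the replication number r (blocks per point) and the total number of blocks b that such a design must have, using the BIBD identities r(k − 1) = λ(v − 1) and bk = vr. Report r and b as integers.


Any 2-(v, k, λ) BIBD satisfies two necessary conditions:
  (i)  Each point sits in r blocks, and counting incidences through any fixed point gives r(k − 1) = λ(v − 1), so r = λ(v − 1)/(k − 1).
  (ii) Total incidences bk = vr, so b = vr/k.
Step 1: r = λ(v − 1)/(k − 1) = 3·(71 − 1)/(7 − 1) = 3·70/6 = 210/6 = 35.
Step 2: b = vr/k = 71·35/7 = 2485/7 = 355.
Check integrality: r = 35 ∈ Z ✓, b = 355 ∈ Z ✓.
(These identities are necessary conditions: they determine r and b for any design with these parameters, but do not by themselves prove that one exists.)

r = 35, b = 355.


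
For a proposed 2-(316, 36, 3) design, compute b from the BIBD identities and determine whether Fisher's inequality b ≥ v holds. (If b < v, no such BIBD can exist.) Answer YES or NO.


b = λv(v − 1)/(k(k − 1)) = 3·316·315/(36·35) = 298620/1260 = 237.
Compare with v = 316: b < v, so Fisher's inequality fails.

NO


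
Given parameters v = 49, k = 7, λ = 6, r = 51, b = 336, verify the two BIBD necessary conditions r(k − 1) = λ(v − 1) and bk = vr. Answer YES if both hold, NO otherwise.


Condition (i): r(k − 1) = 51·6 = 306; λ(v − 1) = 6·48 = 288. Match? NO.
Condition (ii): bk = 336·7 = 2352; vr = 49·51 = 2499. Match? NO.
Both conditions hold? NO.

NO


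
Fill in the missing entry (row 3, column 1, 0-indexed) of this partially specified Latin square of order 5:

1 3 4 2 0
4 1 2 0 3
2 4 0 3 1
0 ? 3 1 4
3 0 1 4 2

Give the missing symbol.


Row 3 contains symbols [0, 1, 3, 4] — missing [2].
Column 1 contains symbols [0, 1, 3, 4] — missing [2].
The missing symbol must appear in both missing sets; intersection = [2].
Therefore the hidden value is 2.

Missing value = 2.
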